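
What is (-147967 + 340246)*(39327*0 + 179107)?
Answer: 34438514853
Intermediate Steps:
(-147967 + 340246)*(39327*0 + 179107) = 192279*(0 + 179107) = 192279*179107 = 34438514853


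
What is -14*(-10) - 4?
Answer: 136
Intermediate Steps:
-14*(-10) - 4 = 140 - 4 = 136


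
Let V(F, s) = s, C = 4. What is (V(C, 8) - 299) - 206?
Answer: -497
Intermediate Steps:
(V(C, 8) - 299) - 206 = (8 - 299) - 206 = -291 - 206 = -497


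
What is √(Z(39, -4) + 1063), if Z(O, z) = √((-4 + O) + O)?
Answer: √(1063 + √74) ≈ 32.735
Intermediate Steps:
Z(O, z) = √(-4 + 2*O)
√(Z(39, -4) + 1063) = √(√(-4 + 2*39) + 1063) = √(√(-4 + 78) + 1063) = √(√74 + 1063) = √(1063 + √74)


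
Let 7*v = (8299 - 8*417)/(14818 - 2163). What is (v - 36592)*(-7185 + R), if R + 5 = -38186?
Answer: 21012312010176/12655 ≈ 1.6604e+9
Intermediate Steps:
R = -38191 (R = -5 - 38186 = -38191)
v = 709/12655 (v = ((8299 - 8*417)/(14818 - 2163))/7 = ((8299 - 3336)/12655)/7 = (4963*(1/12655))/7 = (⅐)*(4963/12655) = 709/12655 ≈ 0.056025)
(v - 36592)*(-7185 + R) = (709/12655 - 36592)*(-7185 - 38191) = -463071051/12655*(-45376) = 21012312010176/12655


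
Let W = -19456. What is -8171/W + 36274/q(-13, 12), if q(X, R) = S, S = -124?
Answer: -176183435/603136 ≈ -292.11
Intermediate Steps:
q(X, R) = -124
-8171/W + 36274/q(-13, 12) = -8171/(-19456) + 36274/(-124) = -8171*(-1/19456) + 36274*(-1/124) = 8171/19456 - 18137/62 = -176183435/603136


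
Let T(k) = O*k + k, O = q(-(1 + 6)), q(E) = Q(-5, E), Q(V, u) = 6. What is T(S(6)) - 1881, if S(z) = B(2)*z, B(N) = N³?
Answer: -1545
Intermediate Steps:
q(E) = 6
O = 6
S(z) = 8*z (S(z) = 2³*z = 8*z)
T(k) = 7*k (T(k) = 6*k + k = 7*k)
T(S(6)) - 1881 = 7*(8*6) - 1881 = 7*48 - 1881 = 336 - 1881 = -1545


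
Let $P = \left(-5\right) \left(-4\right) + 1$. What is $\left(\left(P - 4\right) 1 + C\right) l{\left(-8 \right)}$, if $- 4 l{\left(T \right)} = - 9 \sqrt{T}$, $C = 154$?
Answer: $\frac{1539 i \sqrt{2}}{2} \approx 1088.2 i$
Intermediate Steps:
$P = 21$ ($P = 20 + 1 = 21$)
$l{\left(T \right)} = \frac{9 \sqrt{T}}{4}$ ($l{\left(T \right)} = - \frac{\left(-9\right) \sqrt{T}}{4} = \frac{9 \sqrt{T}}{4}$)
$\left(\left(P - 4\right) 1 + C\right) l{\left(-8 \right)} = \left(\left(21 - 4\right) 1 + 154\right) \frac{9 \sqrt{-8}}{4} = \left(17 \cdot 1 + 154\right) \frac{9 \cdot 2 i \sqrt{2}}{4} = \left(17 + 154\right) \frac{9 i \sqrt{2}}{2} = 171 \frac{9 i \sqrt{2}}{2} = \frac{1539 i \sqrt{2}}{2}$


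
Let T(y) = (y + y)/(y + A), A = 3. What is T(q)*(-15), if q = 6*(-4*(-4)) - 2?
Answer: -2820/97 ≈ -29.072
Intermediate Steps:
q = 94 (q = 6*16 - 2 = 96 - 2 = 94)
T(y) = 2*y/(3 + y) (T(y) = (y + y)/(y + 3) = (2*y)/(3 + y) = 2*y/(3 + y))
T(q)*(-15) = (2*94/(3 + 94))*(-15) = (2*94/97)*(-15) = (2*94*(1/97))*(-15) = (188/97)*(-15) = -2820/97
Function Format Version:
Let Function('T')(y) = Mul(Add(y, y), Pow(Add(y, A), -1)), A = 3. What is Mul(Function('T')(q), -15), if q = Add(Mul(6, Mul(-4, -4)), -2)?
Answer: Rational(-2820, 97) ≈ -29.072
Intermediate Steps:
q = 94 (q = Add(Mul(6, 16), -2) = Add(96, -2) = 94)
Function('T')(y) = Mul(2, y, Pow(Add(3, y), -1)) (Function('T')(y) = Mul(Add(y, y), Pow(Add(y, 3), -1)) = Mul(Mul(2, y), Pow(Add(3, y), -1)) = Mul(2, y, Pow(Add(3, y), -1)))
Mul(Function('T')(q), -15) = Mul(Mul(2, 94, Pow(Add(3, 94), -1)), -15) = Mul(Mul(2, 94, Pow(97, -1)), -15) = Mul(Mul(2, 94, Rational(1, 97)), -15) = Mul(Rational(188, 97), -15) = Rational(-2820, 97)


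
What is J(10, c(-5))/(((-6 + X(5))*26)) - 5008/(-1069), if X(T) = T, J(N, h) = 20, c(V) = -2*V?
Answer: 54414/13897 ≈ 3.9155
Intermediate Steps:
J(10, c(-5))/(((-6 + X(5))*26)) - 5008/(-1069) = 20/(((-6 + 5)*26)) - 5008/(-1069) = 20/((-1*26)) - 5008*(-1/1069) = 20/(-26) + 5008/1069 = 20*(-1/26) + 5008/1069 = -10/13 + 5008/1069 = 54414/13897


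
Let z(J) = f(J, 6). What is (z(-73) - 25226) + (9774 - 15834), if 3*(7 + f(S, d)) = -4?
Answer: -93883/3 ≈ -31294.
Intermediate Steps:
f(S, d) = -25/3 (f(S, d) = -7 + (⅓)*(-4) = -7 - 4/3 = -25/3)
z(J) = -25/3
(z(-73) - 25226) + (9774 - 15834) = (-25/3 - 25226) + (9774 - 15834) = -75703/3 - 6060 = -93883/3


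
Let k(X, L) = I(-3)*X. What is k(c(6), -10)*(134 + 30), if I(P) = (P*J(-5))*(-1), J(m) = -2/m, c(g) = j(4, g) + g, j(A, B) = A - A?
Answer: 5904/5 ≈ 1180.8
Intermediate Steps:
j(A, B) = 0
c(g) = g (c(g) = 0 + g = g)
I(P) = -2*P/5 (I(P) = (P*(-2/(-5)))*(-1) = (P*(-2*(-1/5)))*(-1) = (P*(2/5))*(-1) = (2*P/5)*(-1) = -2*P/5)
k(X, L) = 6*X/5 (k(X, L) = (-2/5*(-3))*X = 6*X/5)
k(c(6), -10)*(134 + 30) = ((6/5)*6)*(134 + 30) = (36/5)*164 = 5904/5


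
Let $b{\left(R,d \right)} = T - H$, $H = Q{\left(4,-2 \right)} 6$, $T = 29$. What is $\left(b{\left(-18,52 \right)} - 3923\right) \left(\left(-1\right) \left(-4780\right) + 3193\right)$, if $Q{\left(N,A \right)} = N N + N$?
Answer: $-32003622$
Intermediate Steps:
$Q{\left(N,A \right)} = N + N^{2}$ ($Q{\left(N,A \right)} = N^{2} + N = N + N^{2}$)
$H = 120$ ($H = 4 \left(1 + 4\right) 6 = 4 \cdot 5 \cdot 6 = 20 \cdot 6 = 120$)
$b{\left(R,d \right)} = -91$ ($b{\left(R,d \right)} = 29 - 120 = -91$)
$\left(b{\left(-18,52 \right)} - 3923\right) \left(\left(-1\right) \left(-4780\right) + 3193\right) = \left(-91 - 3923\right) \left(\left(-1\right) \left(-4780\right) + 3193\right) = - 4014 \left(4780 + 3193\right) = \left(-4014\right) 7973 = -32003622$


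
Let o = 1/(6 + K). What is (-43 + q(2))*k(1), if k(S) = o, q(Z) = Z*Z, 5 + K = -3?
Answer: 39/2 ≈ 19.500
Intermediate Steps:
K = -8 (K = -5 - 3 = -8)
q(Z) = Z²
o = -½ (o = 1/(6 - 8) = 1/(-2) = -½ ≈ -0.50000)
k(S) = -½
(-43 + q(2))*k(1) = (-43 + 2²)*(-½) = (-43 + 4)*(-½) = -39*(-½) = 39/2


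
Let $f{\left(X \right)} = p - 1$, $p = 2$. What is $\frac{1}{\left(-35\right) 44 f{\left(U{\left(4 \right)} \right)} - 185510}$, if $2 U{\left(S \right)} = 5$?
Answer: $- \frac{1}{187050} \approx -5.3462 \cdot 10^{-6}$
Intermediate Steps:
$U{\left(S \right)} = \frac{5}{2}$ ($U{\left(S \right)} = \frac{1}{2} \cdot 5 = \frac{5}{2}$)
$f{\left(X \right)} = 1$ ($f{\left(X \right)} = 2 - 1 = 1$)
$\frac{1}{\left(-35\right) 44 f{\left(U{\left(4 \right)} \right)} - 185510} = \frac{1}{\left(-35\right) 44 \cdot 1 - 185510} = \frac{1}{\left(-1540\right) 1 - 185510} = \frac{1}{-1540 - 185510} = \frac{1}{-187050} = - \frac{1}{187050}$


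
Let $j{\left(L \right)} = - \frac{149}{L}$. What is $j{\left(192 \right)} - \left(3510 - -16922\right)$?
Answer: $- \frac{3923093}{192} \approx -20433.0$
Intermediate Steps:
$j{\left(192 \right)} - \left(3510 - -16922\right) = - \frac{149}{192} - \left(3510 - -16922\right) = \left(-149\right) \frac{1}{192} - \left(3510 + 16922\right) = - \frac{149}{192} - 20432 = - \frac{3923093}{192}$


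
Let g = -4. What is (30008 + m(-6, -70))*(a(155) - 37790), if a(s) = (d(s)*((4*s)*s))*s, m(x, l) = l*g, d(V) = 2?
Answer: 901165224480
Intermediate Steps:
m(x, l) = -4*l (m(x, l) = l*(-4) = -4*l)
a(s) = 8*s³ (a(s) = (2*((4*s)*s))*s = (2*(4*s²))*s = (8*s²)*s = 8*s³)
(30008 + m(-6, -70))*(a(155) - 37790) = (30008 - 4*(-70))*(8*155³ - 37790) = (30008 + 280)*(8*3723875 - 37790) = 30288*(29791000 - 37790) = 30288*29753210 = 901165224480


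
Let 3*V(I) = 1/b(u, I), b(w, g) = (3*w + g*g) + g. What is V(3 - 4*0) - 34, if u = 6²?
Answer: -12239/360 ≈ -33.997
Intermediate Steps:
u = 36
b(w, g) = g + g² + 3*w (b(w, g) = (3*w + g²) + g = (g² + 3*w) + g = g + g² + 3*w)
V(I) = 1/(3*(108 + I + I²)) (V(I) = 1/(3*(I + I² + 3*36)) = 1/(3*(I + I² + 108)) = 1/(3*(108 + I + I²)))
V(3 - 4*0) - 34 = 1/(3*(108 + (3 - 4*0) + (3 - 4*0)²)) - 34 = 1/(3*(108 + (3 + 0) + (3 + 0)²)) - 34 = 1/(3*(108 + 3 + 3²)) - 34 = 1/(3*(108 + 3 + 9)) - 34 = (⅓)/120 - 34 = (⅓)*(1/120) - 34 = 1/360 - 34 = -12239/360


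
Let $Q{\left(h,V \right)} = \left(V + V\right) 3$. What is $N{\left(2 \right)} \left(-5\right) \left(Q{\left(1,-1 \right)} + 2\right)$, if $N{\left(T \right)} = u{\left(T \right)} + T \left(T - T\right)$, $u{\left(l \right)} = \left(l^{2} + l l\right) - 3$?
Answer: $100$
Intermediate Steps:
$Q{\left(h,V \right)} = 6 V$ ($Q{\left(h,V \right)} = 2 V 3 = 6 V$)
$u{\left(l \right)} = -3 + 2 l^{2}$ ($u{\left(l \right)} = \left(l^{2} + l^{2}\right) - 3 = 2 l^{2} - 3 = -3 + 2 l^{2}$)
$N{\left(T \right)} = -3 + 2 T^{2}$ ($N{\left(T \right)} = \left(-3 + 2 T^{2}\right) + T \left(T - T\right) = \left(-3 + 2 T^{2}\right) + T 0 = \left(-3 + 2 T^{2}\right) + 0 = -3 + 2 T^{2}$)
$N{\left(2 \right)} \left(-5\right) \left(Q{\left(1,-1 \right)} + 2\right) = \left(-3 + 2 \cdot 2^{2}\right) \left(-5\right) \left(6 \left(-1\right) + 2\right) = \left(-3 + 2 \cdot 4\right) \left(-5\right) \left(-6 + 2\right) = \left(-3 + 8\right) \left(-5\right) \left(-4\right) = 5 \left(-5\right) \left(-4\right) = \left(-25\right) \left(-4\right) = 100$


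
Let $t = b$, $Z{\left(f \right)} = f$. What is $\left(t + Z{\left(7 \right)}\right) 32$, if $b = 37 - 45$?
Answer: $-32$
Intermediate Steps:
$b = -8$
$t = -8$
$\left(t + Z{\left(7 \right)}\right) 32 = \left(-8 + 7\right) 32 = \left(-1\right) 32 = -32$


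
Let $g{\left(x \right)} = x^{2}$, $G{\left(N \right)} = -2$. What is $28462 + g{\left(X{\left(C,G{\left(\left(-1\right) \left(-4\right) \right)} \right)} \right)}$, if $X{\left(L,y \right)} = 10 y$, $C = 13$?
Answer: $28862$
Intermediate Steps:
$28462 + g{\left(X{\left(C,G{\left(\left(-1\right) \left(-4\right) \right)} \right)} \right)} = 28462 + \left(10 \left(-2\right)\right)^{2} = 28462 + \left(-20\right)^{2} = 28462 + 400 = 28862$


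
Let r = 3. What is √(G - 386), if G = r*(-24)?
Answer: I*√458 ≈ 21.401*I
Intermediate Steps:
G = -72 (G = 3*(-24) = -72)
√(G - 386) = √(-72 - 386) = √(-458) = I*√458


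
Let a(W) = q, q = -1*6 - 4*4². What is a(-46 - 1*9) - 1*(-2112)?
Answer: 2042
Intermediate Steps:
q = -70 (q = -6 - 4*16 = -6 - 64 = -70)
a(W) = -70
a(-46 - 1*9) - 1*(-2112) = -70 - 1*(-2112) = -70 + 2112 = 2042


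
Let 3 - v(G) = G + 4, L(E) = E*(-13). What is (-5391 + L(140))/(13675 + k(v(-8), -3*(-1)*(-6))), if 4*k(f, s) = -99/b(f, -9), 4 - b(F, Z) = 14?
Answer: -288440/547099 ≈ -0.52722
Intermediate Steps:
b(F, Z) = -10 (b(F, Z) = 4 - 1*14 = 4 - 14 = -10)
L(E) = -13*E
v(G) = -1 - G (v(G) = 3 - (G + 4) = 3 - (4 + G) = 3 + (-4 - G) = -1 - G)
k(f, s) = 99/40 (k(f, s) = (-99/(-10))/4 = (-99*(-1/10))/4 = (1/4)*(99/10) = 99/40)
(-5391 + L(140))/(13675 + k(v(-8), -3*(-1)*(-6))) = (-5391 - 13*140)/(13675 + 99/40) = (-5391 - 1820)/(547099/40) = -7211*40/547099 = -288440/547099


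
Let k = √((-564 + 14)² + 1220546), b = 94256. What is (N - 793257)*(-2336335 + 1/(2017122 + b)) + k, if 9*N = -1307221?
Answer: 20832896008440607943/9501201 + √1523046 ≈ 2.1927e+12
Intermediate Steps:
N = -1307221/9 (N = (⅑)*(-1307221) = -1307221/9 ≈ -1.4525e+5)
k = √1523046 (k = √((-550)² + 1220546) = √(302500 + 1220546) = √1523046 ≈ 1234.1)
(N - 793257)*(-2336335 + 1/(2017122 + b)) + k = (-1307221/9 - 793257)*(-2336335 + 1/(2017122 + 94256)) + √1523046 = -8446534*(-2336335 + 1/2111378)/9 + √1523046 = -8446534/9*(-4932886319629/2111378) + √1523046 = 20832896008440607943/9501201 + √1523046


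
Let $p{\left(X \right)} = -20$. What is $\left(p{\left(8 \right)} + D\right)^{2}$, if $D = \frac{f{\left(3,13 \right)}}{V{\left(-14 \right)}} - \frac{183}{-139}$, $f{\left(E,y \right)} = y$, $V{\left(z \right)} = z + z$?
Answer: $\frac{5553677529}{15147664} \approx 366.64$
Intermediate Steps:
$V{\left(z \right)} = 2 z$
$D = \frac{3317}{3892}$ ($D = \frac{13}{2 \left(-14\right)} - \frac{183}{-139} = \frac{13}{-28} - - \frac{183}{139} = 13 \left(- \frac{1}{28}\right) + \frac{183}{139} = - \frac{13}{28} + \frac{183}{139} = \frac{3317}{3892} \approx 0.85226$)
$\left(p{\left(8 \right)} + D\right)^{2} = \left(-20 + \frac{3317}{3892}\right)^{2} = \left(- \frac{74523}{3892}\right)^{2} = \frac{5553677529}{15147664}$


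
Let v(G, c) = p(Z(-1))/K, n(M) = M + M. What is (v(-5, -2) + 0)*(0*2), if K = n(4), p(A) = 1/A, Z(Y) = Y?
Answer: 0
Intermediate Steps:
n(M) = 2*M
K = 8 (K = 2*4 = 8)
v(G, c) = -1/8 (v(G, c) = 1/(-1*8) = -1*1/8 = -1/8)
(v(-5, -2) + 0)*(0*2) = (-1/8 + 0)*(0*2) = -1/8*0 = 0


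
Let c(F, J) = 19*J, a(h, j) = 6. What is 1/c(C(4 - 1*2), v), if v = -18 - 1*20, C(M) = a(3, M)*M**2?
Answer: -1/722 ≈ -0.0013850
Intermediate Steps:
C(M) = 6*M**2
v = -38 (v = -18 - 20 = -38)
1/c(C(4 - 1*2), v) = 1/(19*(-38)) = 1/(-722) = -1/722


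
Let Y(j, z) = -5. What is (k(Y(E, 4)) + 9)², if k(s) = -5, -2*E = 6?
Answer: 16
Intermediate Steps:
E = -3 (E = -½*6 = -3)
(k(Y(E, 4)) + 9)² = (-5 + 9)² = 4² = 16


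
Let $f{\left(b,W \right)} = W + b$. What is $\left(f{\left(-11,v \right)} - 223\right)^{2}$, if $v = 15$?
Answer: $47961$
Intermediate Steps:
$\left(f{\left(-11,v \right)} - 223\right)^{2} = \left(\left(15 - 11\right) - 223\right)^{2} = \left(4 - 223\right)^{2} = \left(-219\right)^{2} = 47961$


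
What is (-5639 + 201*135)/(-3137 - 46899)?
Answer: -5374/12509 ≈ -0.42961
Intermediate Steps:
(-5639 + 201*135)/(-3137 - 46899) = (-5639 + 27135)/(-50036) = 21496*(-1/50036) = -5374/12509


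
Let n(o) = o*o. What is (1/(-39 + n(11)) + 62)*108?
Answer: 274590/41 ≈ 6697.3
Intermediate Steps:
n(o) = o**2
(1/(-39 + n(11)) + 62)*108 = (1/(-39 + 11**2) + 62)*108 = (1/(-39 + 121) + 62)*108 = (1/82 + 62)*108 = (5085/82)*108 = 274590/41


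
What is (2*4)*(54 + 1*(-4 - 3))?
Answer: 376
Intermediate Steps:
(2*4)*(54 + 1*(-4 - 3)) = 8*(54 + 1*(-7)) = 8*(54 - 7) = 8*47 = 376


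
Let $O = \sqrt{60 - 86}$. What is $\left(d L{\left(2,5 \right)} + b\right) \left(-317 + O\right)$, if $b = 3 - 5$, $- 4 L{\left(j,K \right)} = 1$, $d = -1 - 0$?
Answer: $\frac{2219}{4} - \frac{7 i \sqrt{26}}{4} \approx 554.75 - 8.9233 i$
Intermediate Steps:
$d = -1$ ($d = -1 + 0 = -1$)
$L{\left(j,K \right)} = - \frac{1}{4}$ ($L{\left(j,K \right)} = \left(- \frac{1}{4}\right) 1 = - \frac{1}{4}$)
$b = -2$
$O = i \sqrt{26}$ ($O = \sqrt{-26} = i \sqrt{26} \approx 5.099 i$)
$\left(d L{\left(2,5 \right)} + b\right) \left(-317 + O\right) = \left(\left(-1\right) \left(- \frac{1}{4}\right) - 2\right) \left(-317 + i \sqrt{26}\right) = \left(\frac{1}{4} - 2\right) \left(-317 + i \sqrt{26}\right) = - \frac{7 \left(-317 + i \sqrt{26}\right)}{4} = \frac{2219}{4} - \frac{7 i \sqrt{26}}{4}$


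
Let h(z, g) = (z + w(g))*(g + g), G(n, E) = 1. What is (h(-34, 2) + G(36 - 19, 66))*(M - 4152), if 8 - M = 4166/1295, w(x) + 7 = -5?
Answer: 982828218/1295 ≈ 7.5894e+5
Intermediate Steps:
w(x) = -12 (w(x) = -7 - 5 = -12)
M = 6194/1295 (M = 8 - 4166/1295 = 6194/1295 ≈ 4.7830)
h(z, g) = 2*g*(-12 + z) (h(z, g) = (z - 12)*(g + g) = (-12 + z)*(2*g) = 2*g*(-12 + z))
(h(-34, 2) + G(36 - 19, 66))*(M - 4152) = (2*2*(-12 - 34) + 1)*(6194/1295 - 4152) = (2*2*(-46) + 1)*(-5370646/1295) = (-184 + 1)*(-5370646/1295) = -183*(-5370646/1295) = 982828218/1295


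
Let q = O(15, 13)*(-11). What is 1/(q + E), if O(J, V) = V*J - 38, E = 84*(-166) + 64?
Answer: -1/15607 ≈ -6.4074e-5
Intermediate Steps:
E = -13880 (E = -13944 + 64 = -13880)
O(J, V) = -38 + J*V (O(J, V) = J*V - 38 = -38 + J*V)
q = -1727 (q = (-38 + 15*13)*(-11) = (-38 + 195)*(-11) = 157*(-11) = -1727)
1/(q + E) = 1/(-1727 - 13880) = 1/(-15607) = -1/15607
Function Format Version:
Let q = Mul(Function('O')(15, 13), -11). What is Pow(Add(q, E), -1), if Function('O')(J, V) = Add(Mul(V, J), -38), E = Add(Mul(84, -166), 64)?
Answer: Rational(-1, 15607) ≈ -6.4074e-5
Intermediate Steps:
E = -13880 (E = Add(-13944, 64) = -13880)
Function('O')(J, V) = Add(-38, Mul(J, V)) (Function('O')(J, V) = Add(Mul(J, V), -38) = Add(-38, Mul(J, V)))
q = -1727 (q = Mul(Add(-38, Mul(15, 13)), -11) = Mul(Add(-38, 195), -11) = Mul(157, -11) = -1727)
Pow(Add(q, E), -1) = Pow(Add(-1727, -13880), -1) = Pow(-15607, -1) = Rational(-1, 15607)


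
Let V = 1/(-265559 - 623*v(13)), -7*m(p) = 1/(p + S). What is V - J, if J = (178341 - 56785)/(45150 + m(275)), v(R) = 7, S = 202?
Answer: -109554061397129/40692018762080 ≈ -2.6923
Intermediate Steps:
m(p) = -1/(7*(202 + p)) (m(p) = -1/(7*(p + 202)) = -1/(7*(202 + p)))
V = -1/269920 (V = 1/(-265559 - 623*7) = 1/(-265559 - 4361) = 1/(-269920) = -1/269920 ≈ -3.7048e-6)
J = 405875484/150755849 (J = (178341 - 56785)/(45150 - 1/(1414 + 7*275)) = 121556/(45150 - 1/(1414 + 1925)) = 121556/(45150 - 1/3339) = 121556/(150755849/3339) = 121556*(3339/150755849) = 405875484/150755849 ≈ 2.6923)
V - J = -1/269920 - 1*405875484/150755849 = -1/269920 - 405875484/150755849 = -109554061397129/40692018762080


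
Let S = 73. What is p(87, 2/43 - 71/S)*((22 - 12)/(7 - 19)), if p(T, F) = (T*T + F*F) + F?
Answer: -124298520375/19706642 ≈ -6307.4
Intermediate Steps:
p(T, F) = F + F² + T² (p(T, F) = (T² + F²) + F = (F² + T²) + F = F + F² + T²)
p(87, 2/43 - 71/S)*((22 - 12)/(7 - 19)) = ((2/43 - 71/73) + (2/43 - 71/73)² + 87²)*((22 - 12)/(7 - 19)) = ((2*(1/43) - 71*1/73) + (2*(1/43) - 71*1/73)² + 7569)*(10/(-12)) = ((2/43 - 71/73) + (2/43 - 71/73)² + 7569)*(10*(-1/12)) = (-2907/3139 + (-2907/3139)² + 7569)*(-⅚) = (-2907/3139 + 8450649/9853321 + 7569)*(-⅚) = (74579112225/9853321)*(-⅚) = -124298520375/19706642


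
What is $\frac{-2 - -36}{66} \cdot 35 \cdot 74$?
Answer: $\frac{44030}{33} \approx 1334.2$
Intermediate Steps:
$\frac{-2 - -36}{66} \cdot 35 \cdot 74 = \left(-2 + 36\right) \frac{1}{66} \cdot 35 \cdot 74 = 34 \cdot \frac{1}{66} \cdot 35 \cdot 74 = \frac{17}{33} \cdot 35 \cdot 74 = \frac{595}{33} \cdot 74 = \frac{44030}{33}$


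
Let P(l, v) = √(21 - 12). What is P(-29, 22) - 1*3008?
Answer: -3005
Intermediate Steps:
P(l, v) = 3 (P(l, v) = √9 = 3)
P(-29, 22) - 1*3008 = 3 - 1*3008 = 3 - 3008 = -3005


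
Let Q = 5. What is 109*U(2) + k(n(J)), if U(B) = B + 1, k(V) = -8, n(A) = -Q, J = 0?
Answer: 319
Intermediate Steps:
n(A) = -5 (n(A) = -1*5 = -5)
U(B) = 1 + B
109*U(2) + k(n(J)) = 109*(1 + 2) - 8 = 109*3 - 8 = 327 - 8 = 319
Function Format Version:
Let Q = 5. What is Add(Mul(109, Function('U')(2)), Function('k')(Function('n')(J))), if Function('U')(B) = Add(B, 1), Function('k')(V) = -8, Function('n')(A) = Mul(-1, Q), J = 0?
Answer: 319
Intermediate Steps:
Function('n')(A) = -5 (Function('n')(A) = Mul(-1, 5) = -5)
Function('U')(B) = Add(1, B)
Add(Mul(109, Function('U')(2)), Function('k')(Function('n')(J))) = Add(Mul(109, Add(1, 2)), -8) = Add(Mul(109, 3), -8) = Add(327, -8) = 319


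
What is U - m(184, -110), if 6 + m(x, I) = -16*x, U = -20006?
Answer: -17056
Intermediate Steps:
m(x, I) = -6 - 16*x
U - m(184, -110) = -20006 - (-6 - 16*184) = -20006 - (-6 - 2944) = -20006 - 1*(-2950) = -20006 + 2950 = -17056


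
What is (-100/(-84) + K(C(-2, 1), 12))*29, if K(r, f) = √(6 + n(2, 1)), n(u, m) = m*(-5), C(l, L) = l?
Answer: 1334/21 ≈ 63.524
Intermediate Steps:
n(u, m) = -5*m
K(r, f) = 1 (K(r, f) = √(6 - 5*1) = √(6 - 5) = √1 = 1)
(-100/(-84) + K(C(-2, 1), 12))*29 = (-100/(-84) + 1)*29 = (-100*(-1/84) + 1)*29 = (25/21 + 1)*29 = (46/21)*29 = 1334/21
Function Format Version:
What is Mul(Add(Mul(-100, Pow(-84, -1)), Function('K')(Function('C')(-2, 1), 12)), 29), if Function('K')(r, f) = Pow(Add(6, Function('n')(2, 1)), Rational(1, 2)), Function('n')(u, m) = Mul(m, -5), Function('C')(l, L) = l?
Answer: Rational(1334, 21) ≈ 63.524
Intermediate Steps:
Function('n')(u, m) = Mul(-5, m)
Function('K')(r, f) = 1 (Function('K')(r, f) = Pow(Add(6, Mul(-5, 1)), Rational(1, 2)) = Pow(Add(6, -5), Rational(1, 2)) = Pow(1, Rational(1, 2)) = 1)
Mul(Add(Mul(-100, Pow(-84, -1)), Function('K')(Function('C')(-2, 1), 12)), 29) = Mul(Add(Mul(-100, Pow(-84, -1)), 1), 29) = Mul(Add(Mul(-100, Rational(-1, 84)), 1), 29) = Mul(Add(Rational(25, 21), 1), 29) = Mul(Rational(46, 21), 29) = Rational(1334, 21)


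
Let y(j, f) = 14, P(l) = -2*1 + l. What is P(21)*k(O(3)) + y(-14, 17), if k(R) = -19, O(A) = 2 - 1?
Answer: -347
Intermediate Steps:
P(l) = -2 + l
O(A) = 1
P(21)*k(O(3)) + y(-14, 17) = (-2 + 21)*(-19) + 14 = 19*(-19) + 14 = -361 + 14 = -347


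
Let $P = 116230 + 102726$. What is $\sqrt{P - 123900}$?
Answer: $4 \sqrt{5941} \approx 308.31$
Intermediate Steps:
$P = 218956$
$\sqrt{P - 123900} = \sqrt{218956 - 123900} = \sqrt{95056} = 4 \sqrt{5941}$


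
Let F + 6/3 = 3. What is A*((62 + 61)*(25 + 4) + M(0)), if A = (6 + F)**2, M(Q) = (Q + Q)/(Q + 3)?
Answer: 174783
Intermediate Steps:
F = 1 (F = -2 + 3 = 1)
M(Q) = 2*Q/(3 + Q) (M(Q) = (2*Q)/(3 + Q) = 2*Q/(3 + Q))
A = 49 (A = (6 + 1)**2 = 7**2 = 49)
A*((62 + 61)*(25 + 4) + M(0)) = 49*((62 + 61)*(25 + 4) + 2*0/(3 + 0)) = 49*(123*29 + 2*0/3) = 49*(3567 + 2*0*(1/3)) = 49*(3567 + 0) = 49*3567 = 174783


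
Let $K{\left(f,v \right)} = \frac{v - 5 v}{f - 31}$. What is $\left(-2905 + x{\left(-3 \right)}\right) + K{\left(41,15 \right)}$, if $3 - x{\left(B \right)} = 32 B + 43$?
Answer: $-2855$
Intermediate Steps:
$x{\left(B \right)} = -40 - 32 B$ ($x{\left(B \right)} = 3 - \left(32 B + 43\right) = 3 - \left(43 + 32 B\right) = -40 - 32 B$)
$K{\left(f,v \right)} = - \frac{4 v}{-31 + f}$ ($K{\left(f,v \right)} = \frac{\left(-4\right) v}{-31 + f} = - \frac{4 v}{-31 + f}$)
$\left(-2905 + x{\left(-3 \right)}\right) + K{\left(41,15 \right)} = \left(-2905 - -56\right) - \frac{60}{-31 + 41} = \left(-2905 + \left(-40 + 96\right)\right) - \frac{60}{10} = \left(-2905 + 56\right) - 60 \cdot \frac{1}{10} = -2849 - 6 = -2855$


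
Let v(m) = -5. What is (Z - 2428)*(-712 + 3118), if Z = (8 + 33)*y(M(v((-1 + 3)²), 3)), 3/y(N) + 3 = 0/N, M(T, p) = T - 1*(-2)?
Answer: -5940414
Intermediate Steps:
M(T, p) = 2 + T (M(T, p) = T + 2 = 2 + T)
y(N) = -1 (y(N) = 3/(-3 + 0/N) = 3/(-3 + 0) = 3/(-3) = 3*(-⅓) = -1)
Z = -41 (Z = (8 + 33)*(-1) = 41*(-1) = -41)
(Z - 2428)*(-712 + 3118) = (-41 - 2428)*(-712 + 3118) = -2469*2406 = -5940414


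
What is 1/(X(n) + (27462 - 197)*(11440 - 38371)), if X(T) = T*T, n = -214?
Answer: -1/734227919 ≈ -1.3620e-9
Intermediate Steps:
X(T) = T²
1/(X(n) + (27462 - 197)*(11440 - 38371)) = 1/((-214)² + (27462 - 197)*(11440 - 38371)) = 1/(45796 + 27265*(-26931)) = 1/(45796 - 734273715) = 1/(-734227919) = -1/734227919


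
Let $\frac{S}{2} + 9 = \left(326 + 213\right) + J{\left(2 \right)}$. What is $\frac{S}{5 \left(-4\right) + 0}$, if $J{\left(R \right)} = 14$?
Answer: $- \frac{272}{5} \approx -54.4$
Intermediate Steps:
$S = 1088$ ($S = -18 + 2 \left(\left(326 + 213\right) + 14\right) = -18 + 2 \left(539 + 14\right) = -18 + 2 \cdot 553 = -18 + 1106 = 1088$)
$\frac{S}{5 \left(-4\right) + 0} = \frac{1088}{5 \left(-4\right) + 0} = \frac{1088}{-20 + 0} = \frac{1088}{-20} = 1088 \left(- \frac{1}{20}\right) = - \frac{272}{5}$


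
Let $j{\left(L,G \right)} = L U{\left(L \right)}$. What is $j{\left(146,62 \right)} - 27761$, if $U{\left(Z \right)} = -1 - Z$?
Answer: $-49223$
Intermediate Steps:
$j{\left(L,G \right)} = L \left(-1 - L\right)$
$j{\left(146,62 \right)} - 27761 = \left(-1\right) 146 \left(1 + 146\right) - 27761 = \left(-1\right) 146 \cdot 147 - 27761 = -21462 - 27761 = -49223$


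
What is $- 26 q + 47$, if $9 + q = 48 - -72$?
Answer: $-2839$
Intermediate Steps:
$q = 111$ ($q = -9 + \left(48 - -72\right) = -9 + \left(48 + 72\right) = -9 + 120 = 111$)
$- 26 q + 47 = \left(-26\right) 111 + 47 = -2886 + 47 = -2839$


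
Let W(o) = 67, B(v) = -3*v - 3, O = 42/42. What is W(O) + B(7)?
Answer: 43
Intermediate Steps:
O = 1 (O = 42*(1/42) = 1)
B(v) = -3 - 3*v
W(O) + B(7) = 67 + (-3 - 3*7) = 67 + (-3 - 21) = 67 - 24 = 43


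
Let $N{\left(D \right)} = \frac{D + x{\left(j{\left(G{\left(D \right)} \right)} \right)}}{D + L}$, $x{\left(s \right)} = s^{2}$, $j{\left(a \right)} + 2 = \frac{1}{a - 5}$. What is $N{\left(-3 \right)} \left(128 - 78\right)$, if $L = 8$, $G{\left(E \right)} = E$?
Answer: $\frac{485}{32} \approx 15.156$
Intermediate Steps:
$j{\left(a \right)} = -2 + \frac{1}{-5 + a}$ ($j{\left(a \right)} = -2 + \frac{1}{a - 5} = -2 + \frac{1}{-5 + a}$)
$N{\left(D \right)} = \frac{D + \frac{\left(11 - 2 D\right)^{2}}{\left(-5 + D\right)^{2}}}{8 + D}$ ($N{\left(D \right)} = \frac{D + \left(\frac{11 - 2 D}{-5 + D}\right)^{2}}{D + 8} = \frac{D + \frac{\left(11 - 2 D\right)^{2}}{\left(-5 + D\right)^{2}}}{8 + D}$)
$N{\left(-3 \right)} \left(128 - 78\right) = \frac{\left(-11 + 2 \left(-3\right)\right)^{2} - 3 \left(-5 - 3\right)^{2}}{\left(-5 - 3\right)^{2} \left(8 - 3\right)} \left(128 - 78\right) = \frac{\left(-11 - 6\right)^{2} - 3 \left(-8\right)^{2}}{64 \cdot 5} \cdot 50 = \frac{1}{64} \cdot \frac{1}{5} \left(\left(-17\right)^{2} - 192\right) 50 = \frac{1}{64} \cdot \frac{1}{5} \left(289 - 192\right) 50 = \frac{1}{64} \cdot \frac{1}{5} \cdot 97 \cdot 50 = \frac{97}{320} \cdot 50 = \frac{485}{32}$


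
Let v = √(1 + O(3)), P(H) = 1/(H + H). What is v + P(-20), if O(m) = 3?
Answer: 79/40 ≈ 1.9750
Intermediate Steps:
P(H) = 1/(2*H)
v = 2 (v = √(1 + 3) = √4 = 2)
v + P(-20) = 2 + (½)/(-20) = 2 + (½)*(-1/20) = 2 - 1/40 = 79/40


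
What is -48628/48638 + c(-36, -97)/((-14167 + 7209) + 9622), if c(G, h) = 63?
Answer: -7026711/7198424 ≈ -0.97615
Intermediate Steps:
-48628/48638 + c(-36, -97)/((-14167 + 7209) + 9622) = -48628/48638 + 63/((-14167 + 7209) + 9622) = -48628*1/48638 + 63/(-6958 + 9622) = -24314/24319 + 63/2664 = -24314/24319 + 63*(1/2664) = -24314/24319 + 7/296 = -7026711/7198424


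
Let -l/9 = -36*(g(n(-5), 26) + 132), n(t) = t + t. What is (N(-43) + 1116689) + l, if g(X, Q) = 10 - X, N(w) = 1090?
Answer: 1167027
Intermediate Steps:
n(t) = 2*t
l = 49248 (l = -(-324)*((10 - 2*(-5)) + 132) = -(-324)*((10 - 1*(-10)) + 132) = -(-324)*((10 + 10) + 132) = -(-324)*(20 + 132) = -(-324)*152 = -9*(-5472) = 49248)
(N(-43) + 1116689) + l = (1090 + 1116689) + 49248 = 1117779 + 49248 = 1167027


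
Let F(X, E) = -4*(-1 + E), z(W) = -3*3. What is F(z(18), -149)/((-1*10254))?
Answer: -100/1709 ≈ -0.058514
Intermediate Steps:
z(W) = -9
F(X, E) = 4 - 4*E
F(z(18), -149)/((-1*10254)) = (4 - 4*(-149))/((-1*10254)) = (4 + 596)/(-10254) = 600*(-1/10254) = -100/1709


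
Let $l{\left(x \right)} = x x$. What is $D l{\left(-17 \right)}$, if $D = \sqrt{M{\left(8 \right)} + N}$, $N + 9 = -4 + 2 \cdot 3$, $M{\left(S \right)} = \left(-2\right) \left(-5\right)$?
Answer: $289 \sqrt{3} \approx 500.56$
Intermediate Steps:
$l{\left(x \right)} = x^{2}$
$M{\left(S \right)} = 10$
$N = -7$ ($N = -9 + \left(-4 + 2 \cdot 3\right) = -9 + \left(-4 + 6\right) = -9 + 2 = -7$)
$D = \sqrt{3}$ ($D = \sqrt{10 - 7} = \sqrt{3} \approx 1.732$)
$D l{\left(-17 \right)} = \sqrt{3} \left(-17\right)^{2} = \sqrt{3} \cdot 289 = 289 \sqrt{3}$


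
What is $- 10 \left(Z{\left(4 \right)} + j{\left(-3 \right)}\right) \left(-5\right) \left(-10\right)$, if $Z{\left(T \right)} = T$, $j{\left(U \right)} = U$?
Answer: $-500$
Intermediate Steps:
$- 10 \left(Z{\left(4 \right)} + j{\left(-3 \right)}\right) \left(-5\right) \left(-10\right) = - 10 \left(4 - 3\right) \left(-5\right) \left(-10\right) = - 10 \cdot 1 \left(-5\right) \left(-10\right) = \left(-10\right) \left(-5\right) \left(-10\right) = 50 \left(-10\right) = -500$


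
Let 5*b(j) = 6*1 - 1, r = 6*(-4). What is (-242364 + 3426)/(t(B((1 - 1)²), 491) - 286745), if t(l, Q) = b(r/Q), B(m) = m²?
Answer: 119469/143372 ≈ 0.83328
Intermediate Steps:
r = -24
b(j) = 1 (b(j) = (6*1 - 1)/5 = (6 - 1)/5 = (⅕)*5 = 1)
t(l, Q) = 1
(-242364 + 3426)/(t(B((1 - 1)²), 491) - 286745) = (-242364 + 3426)/(1 - 286745) = -238938/(-286744) = -238938*(-1/286744) = 119469/143372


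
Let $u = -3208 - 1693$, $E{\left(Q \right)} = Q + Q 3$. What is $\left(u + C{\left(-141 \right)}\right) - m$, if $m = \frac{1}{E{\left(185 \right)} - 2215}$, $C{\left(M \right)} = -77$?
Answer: $- \frac{7342549}{1475} \approx -4978.0$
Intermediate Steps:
$E{\left(Q \right)} = 4 Q$ ($E{\left(Q \right)} = Q + 3 Q = 4 Q$)
$u = -4901$ ($u = -3208 - 1693 = -4901$)
$m = - \frac{1}{1475}$ ($m = \frac{1}{4 \cdot 185 - 2215} = \frac{1}{740 - 2215} = \frac{1}{-1475} = - \frac{1}{1475} \approx -0.00067797$)
$\left(u + C{\left(-141 \right)}\right) - m = \left(-4901 - 77\right) - - \frac{1}{1475} = -4978 + \frac{1}{1475} = - \frac{7342549}{1475}$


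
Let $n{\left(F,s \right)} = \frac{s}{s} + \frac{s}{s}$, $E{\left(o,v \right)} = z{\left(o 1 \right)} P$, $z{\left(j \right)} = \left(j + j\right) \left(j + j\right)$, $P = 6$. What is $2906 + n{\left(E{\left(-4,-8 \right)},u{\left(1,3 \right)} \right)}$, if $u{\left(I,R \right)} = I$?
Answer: $2908$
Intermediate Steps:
$z{\left(j \right)} = 4 j^{2}$ ($z{\left(j \right)} = 2 j 2 j = 4 j^{2}$)
$E{\left(o,v \right)} = 24 o^{2}$ ($E{\left(o,v \right)} = 4 \left(o 1\right)^{2} \cdot 6 = 4 o^{2} \cdot 6 = 24 o^{2}$)
$n{\left(F,s \right)} = 2$ ($n{\left(F,s \right)} = 1 + 1 = 2$)
$2906 + n{\left(E{\left(-4,-8 \right)},u{\left(1,3 \right)} \right)} = 2906 + 2 = 2908$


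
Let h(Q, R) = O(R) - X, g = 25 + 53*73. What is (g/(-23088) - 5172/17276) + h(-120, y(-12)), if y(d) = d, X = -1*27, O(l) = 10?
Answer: 607143449/16619512 ≈ 36.532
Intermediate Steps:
X = -27
g = 3894 (g = 25 + 3869 = 3894)
h(Q, R) = 37 (h(Q, R) = 10 - 1*(-27) = 10 + 27 = 37)
(g/(-23088) - 5172/17276) + h(-120, y(-12)) = (3894/(-23088) - 5172/17276) + 37 = (3894*(-1/23088) - 5172*1/17276) + 37 = (-649/3848 - 1293/4319) + 37 = -7778495/16619512 + 37 = 607143449/16619512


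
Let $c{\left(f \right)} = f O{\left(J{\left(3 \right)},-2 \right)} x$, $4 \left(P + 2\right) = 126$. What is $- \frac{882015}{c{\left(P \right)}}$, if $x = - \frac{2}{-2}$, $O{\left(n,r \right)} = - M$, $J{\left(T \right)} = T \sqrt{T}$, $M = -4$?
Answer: $- \frac{882015}{118} \approx -7474.7$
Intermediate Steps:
$P = \frac{59}{2}$ ($P = -2 + \frac{1}{4} \cdot 126 = -2 + \frac{63}{2} = \frac{59}{2} \approx 29.5$)
$J{\left(T \right)} = T^{\frac{3}{2}}$
$O{\left(n,r \right)} = 4$ ($O{\left(n,r \right)} = \left(-1\right) \left(-4\right) = 4$)
$x = 1$ ($x = \left(-2\right) \left(- \frac{1}{2}\right) = 1$)
$c{\left(f \right)} = 4 f$ ($c{\left(f \right)} = f 4 \cdot 1 = 4 f 1 = 4 f$)
$- \frac{882015}{c{\left(P \right)}} = - \frac{882015}{4 \cdot \frac{59}{2}} = - \frac{882015}{118}$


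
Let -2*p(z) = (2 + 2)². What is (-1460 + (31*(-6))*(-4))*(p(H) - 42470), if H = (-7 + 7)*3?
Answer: 30414248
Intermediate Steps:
H = 0 (H = 0*3 = 0)
p(z) = -8 (p(z) = -(2 + 2)²/2 = -½*4² = -½*16 = -8)
(-1460 + (31*(-6))*(-4))*(p(H) - 42470) = (-1460 + (31*(-6))*(-4))*(-8 - 42470) = (-1460 - 186*(-4))*(-42478) = (-1460 + 744)*(-42478) = -716*(-42478) = 30414248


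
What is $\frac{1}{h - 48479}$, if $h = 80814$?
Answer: $\frac{1}{32335} \approx 3.0926 \cdot 10^{-5}$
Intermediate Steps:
$\frac{1}{h - 48479} = \frac{1}{80814 - 48479} = \frac{1}{32335}$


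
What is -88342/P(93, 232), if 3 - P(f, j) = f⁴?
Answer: 44171/37402599 ≈ 0.0011810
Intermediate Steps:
P(f, j) = 3 - f⁴
-88342/P(93, 232) = -88342/(3 - 1*93⁴) = -88342/(3 - 1*74805201) = -88342/(3 - 74805201) = -88342/(-74805198) = -88342*(-1/74805198) = 44171/37402599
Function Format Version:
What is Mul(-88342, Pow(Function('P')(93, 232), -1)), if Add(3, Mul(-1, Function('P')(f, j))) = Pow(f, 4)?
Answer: Rational(44171, 37402599) ≈ 0.0011810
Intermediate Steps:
Function('P')(f, j) = Add(3, Mul(-1, Pow(f, 4)))
Mul(-88342, Pow(Function('P')(93, 232), -1)) = Mul(-88342, Pow(Add(3, Mul(-1, Pow(93, 4))), -1)) = Mul(-88342, Pow(Add(3, Mul(-1, 74805201)), -1)) = Mul(-88342, Pow(Add(3, -74805201), -1)) = Mul(-88342, Pow(-74805198, -1)) = Mul(-88342, Rational(-1, 74805198)) = Rational(44171, 37402599)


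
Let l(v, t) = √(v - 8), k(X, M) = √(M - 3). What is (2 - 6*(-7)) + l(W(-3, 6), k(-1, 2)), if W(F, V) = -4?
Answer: 44 + 2*I*√3 ≈ 44.0 + 3.4641*I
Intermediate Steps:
k(X, M) = √(-3 + M)
l(v, t) = √(-8 + v)
(2 - 6*(-7)) + l(W(-3, 6), k(-1, 2)) = (2 - 6*(-7)) + √(-8 - 4) = (2 + 42) + √(-12) = 44 + 2*I*√3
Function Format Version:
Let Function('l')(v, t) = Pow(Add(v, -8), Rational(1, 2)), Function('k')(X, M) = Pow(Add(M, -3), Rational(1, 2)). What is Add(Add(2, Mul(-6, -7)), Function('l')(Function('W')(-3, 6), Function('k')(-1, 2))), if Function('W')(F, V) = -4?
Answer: Add(44, Mul(2, I, Pow(3, Rational(1, 2)))) ≈ Add(44.000, Mul(3.4641, I))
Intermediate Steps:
Function('k')(X, M) = Pow(Add(-3, M), Rational(1, 2))
Function('l')(v, t) = Pow(Add(-8, v), Rational(1, 2))
Add(Add(2, Mul(-6, -7)), Function('l')(Function('W')(-3, 6), Function('k')(-1, 2))) = Add(Add(2, Mul(-6, -7)), Pow(Add(-8, -4), Rational(1, 2))) = Add(Add(2, 42), Pow(-12, Rational(1, 2))) = Add(44, Mul(2, I, Pow(3, Rational(1, 2))))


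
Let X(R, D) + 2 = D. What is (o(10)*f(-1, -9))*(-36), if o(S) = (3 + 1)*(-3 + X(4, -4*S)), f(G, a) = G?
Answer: -6480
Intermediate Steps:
X(R, D) = -2 + D
o(S) = -20 - 16*S (o(S) = (3 + 1)*(-3 + (-2 - 4*S)) = 4*(-5 - 4*S) = -20 - 16*S)
(o(10)*f(-1, -9))*(-36) = ((-20 - 16*10)*(-1))*(-36) = ((-20 - 160)*(-1))*(-36) = -180*(-1)*(-36) = 180*(-36) = -6480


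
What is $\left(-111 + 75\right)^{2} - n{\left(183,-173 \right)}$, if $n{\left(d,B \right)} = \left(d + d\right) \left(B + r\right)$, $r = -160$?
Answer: $123174$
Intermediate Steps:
$n{\left(d,B \right)} = 2 d \left(-160 + B\right)$ ($n{\left(d,B \right)} = \left(d + d\right) \left(B - 160\right) = 2 d \left(-160 + B\right)$)
$\left(-111 + 75\right)^{2} - n{\left(183,-173 \right)} = \left(-111 + 75\right)^{2} - 2 \cdot 183 \left(-160 - 173\right) = \left(-36\right)^{2} - 2 \cdot 183 \left(-333\right) = 1296 - -121878 = 1296 + 121878 = 123174$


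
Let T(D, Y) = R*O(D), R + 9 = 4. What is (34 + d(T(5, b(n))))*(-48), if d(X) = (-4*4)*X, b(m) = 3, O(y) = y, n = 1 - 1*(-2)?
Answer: -20832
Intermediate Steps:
R = -5 (R = -9 + 4 = -5)
n = 3 (n = 1 + 2 = 3)
T(D, Y) = -5*D
d(X) = -16*X
(34 + d(T(5, b(n))))*(-48) = (34 - (-80)*5)*(-48) = (34 - 16*(-25))*(-48) = (34 + 400)*(-48) = 434*(-48) = -20832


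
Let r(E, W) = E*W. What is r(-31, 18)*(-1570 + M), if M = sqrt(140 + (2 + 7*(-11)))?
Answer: 876060 - 558*sqrt(65) ≈ 8.7156e+5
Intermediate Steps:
M = sqrt(65) (M = sqrt(140 + (2 - 77)) = sqrt(140 - 75) = sqrt(65) ≈ 8.0623)
r(-31, 18)*(-1570 + M) = (-31*18)*(-1570 + sqrt(65)) = -558*(-1570 + sqrt(65)) = 876060 - 558*sqrt(65)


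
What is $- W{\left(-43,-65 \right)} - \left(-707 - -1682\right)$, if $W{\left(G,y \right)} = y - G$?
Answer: $-953$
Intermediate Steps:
$- W{\left(-43,-65 \right)} - \left(-707 - -1682\right) = - (-65 - -43) - \left(-707 - -1682\right) = - (-65 + 43) - \left(-707 + 1682\right) = \left(-1\right) \left(-22\right) - 975 = 22 - 975 = -953$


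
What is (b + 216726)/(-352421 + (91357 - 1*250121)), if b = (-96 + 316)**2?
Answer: -265126/511185 ≈ -0.51865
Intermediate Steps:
b = 48400 (b = 220**2 = 48400)
(b + 216726)/(-352421 + (91357 - 1*250121)) = (48400 + 216726)/(-352421 + (91357 - 1*250121)) = 265126/(-352421 + (91357 - 250121)) = 265126/(-352421 - 158764) = 265126/(-511185) = 265126*(-1/511185) = -265126/511185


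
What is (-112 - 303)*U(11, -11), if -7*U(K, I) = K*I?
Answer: -50215/7 ≈ -7173.6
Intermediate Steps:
U(K, I) = -I*K/7 (U(K, I) = -K*I/7 = -I*K/7)
(-112 - 303)*U(11, -11) = (-112 - 303)*(-⅐*(-11)*11) = -415*121/7 = -50215/7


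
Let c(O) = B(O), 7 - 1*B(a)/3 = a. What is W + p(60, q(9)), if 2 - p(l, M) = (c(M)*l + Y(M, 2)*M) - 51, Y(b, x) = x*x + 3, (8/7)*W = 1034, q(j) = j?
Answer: 5019/4 ≈ 1254.8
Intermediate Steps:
W = 3619/4 (W = (7/8)*1034 = 3619/4 ≈ 904.75)
B(a) = 21 - 3*a
c(O) = 21 - 3*O
Y(b, x) = 3 + x² (Y(b, x) = x² + 3 = 3 + x²)
p(l, M) = 53 - 7*M - l*(21 - 3*M) (p(l, M) = 2 - (((21 - 3*M)*l + (3 + 2²)*M) - 51) = 2 - ((l*(21 - 3*M) + (3 + 4)*M) - 51) = 2 - ((l*(21 - 3*M) + 7*M) - 51) = 2 - ((7*M + l*(21 - 3*M)) - 51) = 2 - (-51 + 7*M + l*(21 - 3*M)) = 2 + (51 - 7*M - l*(21 - 3*M)) = 53 - 7*M - l*(21 - 3*M))
W + p(60, q(9)) = 3619/4 + (53 - 7*9 + 3*60*(-7 + 9)) = 3619/4 + (53 - 63 + 3*60*2) = 3619/4 + (53 - 63 + 360) = 3619/4 + 350 = 5019/4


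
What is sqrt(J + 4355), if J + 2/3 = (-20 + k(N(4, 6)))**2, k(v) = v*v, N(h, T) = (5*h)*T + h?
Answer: sqrt(2122299813)/3 ≈ 15356.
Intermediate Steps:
N(h, T) = h + 5*T*h (N(h, T) = 5*T*h + h = h + 5*T*h)
k(v) = v**2
J = 707420206/3 (J = -2/3 + (-20 + (4*(1 + 5*6))**2)**2 = -2/3 + (-20 + (4*(1 + 30))**2)**2 = -2/3 + (-20 + (4*31)**2)**2 = -2/3 + (-20 + 124**2)**2 = -2/3 + (-20 + 15376)**2 = -2/3 + 15356**2 = -2/3 + 235806736 = 707420206/3 ≈ 2.3581e+8)
sqrt(J + 4355) = sqrt(707420206/3 + 4355) = sqrt(707433271/3) = sqrt(2122299813)/3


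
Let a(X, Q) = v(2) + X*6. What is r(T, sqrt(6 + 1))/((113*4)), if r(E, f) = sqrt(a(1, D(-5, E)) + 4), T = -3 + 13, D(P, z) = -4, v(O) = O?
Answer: sqrt(3)/226 ≈ 0.0076639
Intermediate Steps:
T = 10
a(X, Q) = 2 + 6*X (a(X, Q) = 2 + X*6 = 2 + 6*X)
r(E, f) = 2*sqrt(3) (r(E, f) = sqrt((2 + 6*1) + 4) = sqrt((2 + 6) + 4) = sqrt(8 + 4) = sqrt(12) = 2*sqrt(3))
r(T, sqrt(6 + 1))/((113*4)) = (2*sqrt(3))/((113*4)) = (2*sqrt(3))/452 = (2*sqrt(3))*(1/452) = sqrt(3)/226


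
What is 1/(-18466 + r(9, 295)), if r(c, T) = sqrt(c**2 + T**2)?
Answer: -9233/170453025 - sqrt(87106)/340906050 ≈ -5.5033e-5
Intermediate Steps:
r(c, T) = sqrt(T**2 + c**2)
1/(-18466 + r(9, 295)) = 1/(-18466 + sqrt(295**2 + 9**2)) = 1/(-18466 + sqrt(87025 + 81)) = 1/(-18466 + sqrt(87106))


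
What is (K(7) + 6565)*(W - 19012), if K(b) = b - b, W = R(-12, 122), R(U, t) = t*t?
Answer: -27100320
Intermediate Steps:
R(U, t) = t²
W = 14884 (W = 122² = 14884)
K(b) = 0
(K(7) + 6565)*(W - 19012) = (0 + 6565)*(14884 - 19012) = 6565*(-4128) = -27100320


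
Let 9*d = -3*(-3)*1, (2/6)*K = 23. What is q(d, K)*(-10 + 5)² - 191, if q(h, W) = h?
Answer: -166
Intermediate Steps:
K = 69 (K = 3*23 = 69)
d = 1 (d = (-3*(-3)*1)/9 = (9*1)/9 = (⅑)*9 = 1)
q(d, K)*(-10 + 5)² - 191 = 1*(-10 + 5)² - 191 = 1*(-5)² - 191 = 1*25 - 191 = 25 - 191 = -166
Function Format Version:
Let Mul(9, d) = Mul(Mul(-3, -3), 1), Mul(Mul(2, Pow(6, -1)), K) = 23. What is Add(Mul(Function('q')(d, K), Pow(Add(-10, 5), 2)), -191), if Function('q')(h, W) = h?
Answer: -166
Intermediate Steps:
K = 69 (K = Mul(3, 23) = 69)
d = 1 (d = Mul(Rational(1, 9), Mul(Mul(-3, -3), 1)) = Mul(Rational(1, 9), Mul(9, 1)) = Mul(Rational(1, 9), 9) = 1)
Add(Mul(Function('q')(d, K), Pow(Add(-10, 5), 2)), -191) = Add(Mul(1, Pow(Add(-10, 5), 2)), -191) = Add(Mul(1, Pow(-5, 2)), -191) = Add(Mul(1, 25), -191) = Add(25, -191) = -166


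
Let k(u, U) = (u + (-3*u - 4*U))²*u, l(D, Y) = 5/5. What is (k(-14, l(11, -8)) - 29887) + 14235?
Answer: -23716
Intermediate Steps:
l(D, Y) = 1 (l(D, Y) = 5*(⅕) = 1)
k(u, U) = u*(-4*U - 2*u)² (k(u, U) = (u + (-4*U - 3*u))²*u = (-4*U - 2*u)²*u = u*(-4*U - 2*u)²)
(k(-14, l(11, -8)) - 29887) + 14235 = (4*(-14)*(-14 + 2*1)² - 29887) + 14235 = (4*(-14)*(-14 + 2)² - 29887) + 14235 = (4*(-14)*(-12)² - 29887) + 14235 = (4*(-14)*144 - 29887) + 14235 = (-8064 - 29887) + 14235 = -37951 + 14235 = -23716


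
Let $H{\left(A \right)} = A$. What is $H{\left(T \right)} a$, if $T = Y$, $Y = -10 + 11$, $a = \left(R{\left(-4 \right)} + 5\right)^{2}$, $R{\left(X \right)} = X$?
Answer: $1$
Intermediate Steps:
$a = 1$ ($a = \left(-4 + 5\right)^{2} = 1^{2} = 1$)
$Y = 1$
$T = 1$
$H{\left(T \right)} a = 1 \cdot 1 = 1$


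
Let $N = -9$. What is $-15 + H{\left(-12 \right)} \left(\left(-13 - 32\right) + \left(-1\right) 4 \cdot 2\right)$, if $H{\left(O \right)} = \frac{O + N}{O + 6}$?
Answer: $- \frac{401}{2} \approx -200.5$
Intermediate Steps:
$H{\left(O \right)} = \frac{-9 + O}{6 + O}$ ($H{\left(O \right)} = \frac{O - 9}{O + 6} = \frac{-9 + O}{6 + O}$)
$-15 + H{\left(-12 \right)} \left(\left(-13 - 32\right) + \left(-1\right) 4 \cdot 2\right) = -15 + \frac{-9 - 12}{6 - 12} \left(\left(-13 - 32\right) + \left(-1\right) 4 \cdot 2\right) = -15 + \frac{1}{-6} \left(-21\right) \left(-45 - 8\right) = -15 + \left(- \frac{1}{6}\right) \left(-21\right) \left(-45 - 8\right) = -15 + \frac{7}{2} \left(-53\right) = -15 - \frac{371}{2} = - \frac{401}{2}$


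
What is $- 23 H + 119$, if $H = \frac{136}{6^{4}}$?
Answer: $\frac{18887}{162} \approx 116.59$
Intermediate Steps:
$H = \frac{17}{162}$ ($H = \frac{136}{1296} = 136 \cdot \frac{1}{1296} = \frac{17}{162} \approx 0.10494$)
$- 23 H + 119 = \left(-23\right) \frac{17}{162} + 119 = - \frac{391}{162} + 119 = \frac{18887}{162}$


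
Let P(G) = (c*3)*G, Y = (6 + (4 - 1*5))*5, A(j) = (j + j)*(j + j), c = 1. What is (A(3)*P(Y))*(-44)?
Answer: -118800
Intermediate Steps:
A(j) = 4*j**2 (A(j) = (2*j)*(2*j) = 4*j**2)
Y = 25 (Y = (6 + (4 - 5))*5 = (6 - 1)*5 = 5*5 = 25)
P(G) = 3*G (P(G) = (1*3)*G = 3*G)
(A(3)*P(Y))*(-44) = ((4*3**2)*(3*25))*(-44) = ((4*9)*75)*(-44) = (36*75)*(-44) = 2700*(-44) = -118800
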